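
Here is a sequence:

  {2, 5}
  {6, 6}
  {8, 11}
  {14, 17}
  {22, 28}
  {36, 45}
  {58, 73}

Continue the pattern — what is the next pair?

First slot goes 2, 6, 8, 14, 22, 36, 58 → 94 (each term is the sum of the two before it).
Second slot — each term is the sum of the two before it: 5, 6, 11, 17, 28, 45, 73 → 118.
Putting it together: {94, 118}.

{94, 118}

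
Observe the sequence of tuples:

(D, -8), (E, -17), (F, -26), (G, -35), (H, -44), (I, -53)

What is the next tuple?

(J, -62)

For the letter, letters move forward 1 place in the alphabet: D, E, F, G, H, I → J.
Second value: -8, -17, -26, -35, -44, -53 → -62 (−9 each step).
Combining the parts gives (J, -62).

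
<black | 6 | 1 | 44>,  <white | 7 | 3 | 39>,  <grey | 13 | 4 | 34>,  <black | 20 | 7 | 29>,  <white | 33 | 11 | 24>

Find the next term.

For the shade, repeats black → white → grey: black, white, grey, black, white → grey.
Second entry: 6, 7, 13, 20, 33 → 53 (each term is the sum of the two before it).
Third entry — each term is the sum of the two before it: 1, 3, 4, 7, 11 → 18.
Fourth entry: −5 each step, so 44, 39, 34, 29, 24 → 19.
Putting it together: <grey | 53 | 18 | 19>.

<grey | 53 | 18 | 19>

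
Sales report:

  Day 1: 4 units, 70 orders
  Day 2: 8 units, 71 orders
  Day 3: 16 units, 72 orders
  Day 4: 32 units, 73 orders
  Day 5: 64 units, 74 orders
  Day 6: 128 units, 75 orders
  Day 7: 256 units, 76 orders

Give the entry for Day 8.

512 units, 77 orders

Units: 4, 8, 16, 32, 64, 128, 256 → 512 (×2 each step).
For the orders, +1 each step: 70, 71, 72, 73, 74, 75, 76 → 77.
So the next line is 512 units, 77 orders.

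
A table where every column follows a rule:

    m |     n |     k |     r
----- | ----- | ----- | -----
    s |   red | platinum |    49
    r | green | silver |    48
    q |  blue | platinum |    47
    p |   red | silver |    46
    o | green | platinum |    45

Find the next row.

Column m: letters move back 1 place in the alphabet, so s, r, q, p, o → n.
Column n: red, green, blue, red, green → blue (repeats red → green → blue).
Column k: alternates platinum ↔ silver; platinum, silver, platinum, silver, platinum → silver.
Column r: 49, 48, 47, 46, 45 → 44 (−1 each step).
So the next row is n  blue  silver  44.

n  blue  silver  44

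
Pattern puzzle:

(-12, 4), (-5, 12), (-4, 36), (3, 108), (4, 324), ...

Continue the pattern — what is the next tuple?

(11, 972)

First entry goes -12, -5, -4, 3, 4 → 11 (alternating steps +7, +1, +7, +1, …).
Second entry goes 4, 12, 36, 108, 324 → 972 (×3 each step).
So the next tuple is (11, 972).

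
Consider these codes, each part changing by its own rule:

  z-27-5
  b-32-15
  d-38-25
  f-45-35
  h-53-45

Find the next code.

For the letter, letters move forward 2 places in the alphabet, wrapping Z→A: z, b, d, f, h → j.
For the second component, differences are 5, 6, 7, … (increasing by 1 each time): 27, 32, 38, 45, 53 → 62.
Third component — +10 each step: 5, 15, 25, 35, 45 → 55.
So the next code is j-62-55.

j-62-55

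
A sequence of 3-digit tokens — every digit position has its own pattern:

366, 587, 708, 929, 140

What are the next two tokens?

First digit: +2 each step, mod 10; 3, 5, 7, 9, 1 → 3 → 5.
Second digit: +2 each step, mod 10, so 6, 8, 0, 2, 4 → 6 → 8.
Third digit: +1 each step, mod 10, so 6, 7, 8, 9, 0 → 1 → 2.
Putting the parts together: 361 and then 582.

361, 582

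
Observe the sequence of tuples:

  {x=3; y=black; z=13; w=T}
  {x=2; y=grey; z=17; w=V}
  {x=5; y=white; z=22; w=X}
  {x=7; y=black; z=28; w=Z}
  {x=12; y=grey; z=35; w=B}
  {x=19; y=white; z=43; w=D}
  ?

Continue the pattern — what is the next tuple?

X: each term is the sum of the two before it, so 3, 2, 5, 7, 12, 19 → 31.
Y — repeats black → grey → white: black, grey, white, black, grey, white → black.
For the z, differences are 4, 5, 6, … (increasing by 1 each time): 13, 17, 22, 28, 35, 43 → 52.
W: letters move forward 2 places in the alphabet, wrapping Z→A, so T, V, X, Z, B, D → F.
So the next tuple is {x=31; y=black; z=52; w=F}.

{x=31; y=black; z=52; w=F}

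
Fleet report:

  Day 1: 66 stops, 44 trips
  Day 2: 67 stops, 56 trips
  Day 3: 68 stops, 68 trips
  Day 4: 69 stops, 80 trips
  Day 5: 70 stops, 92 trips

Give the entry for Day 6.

Stops: +1 each step; 66, 67, 68, 69, 70 → 71.
Trips: +12 each step; 44, 56, 68, 80, 92 → 104.
Combining the parts gives 71 stops, 104 trips.

71 stops, 104 trips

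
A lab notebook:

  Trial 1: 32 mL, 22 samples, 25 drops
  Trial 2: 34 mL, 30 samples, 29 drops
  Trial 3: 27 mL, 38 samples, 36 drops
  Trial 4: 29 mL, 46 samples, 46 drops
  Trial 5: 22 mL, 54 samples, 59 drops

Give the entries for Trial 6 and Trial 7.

24 mL, 62 samples, 75 drops; 17 mL, 70 samples, 94 drops

ML: alternating steps +2, −7, +2, −7, …, so 32, 34, 27, 29, 22 → 24 → 17.
Samples goes 22, 30, 38, 46, 54 → 62 → 70 (+8 each step).
For the drops, differences are 4, 7, 10, … (increasing by 3 each time): 25, 29, 36, 46, 59 → 75 → 94.
So the next two records are 24 mL, 62 samples, 75 drops and 17 mL, 70 samples, 94 drops.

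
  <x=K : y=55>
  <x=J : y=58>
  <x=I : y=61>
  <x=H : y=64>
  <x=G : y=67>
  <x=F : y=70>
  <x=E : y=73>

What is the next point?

<x=D : y=76>

For the x, letters move back 1 place in the alphabet: K, J, I, H, G, F, E → D.
Y: +3 each step, so 55, 58, 61, 64, 67, 70, 73 → 76.
Combining the parts gives <x=D : y=76>.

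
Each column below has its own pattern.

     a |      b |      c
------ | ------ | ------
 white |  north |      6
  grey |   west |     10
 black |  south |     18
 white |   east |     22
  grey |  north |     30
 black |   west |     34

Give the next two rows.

white  south  42; grey  east  46

Column a: repeats white → grey → black, so white, grey, black, white, grey, black → white → grey.
For the column b, repeats north → west → south → east: north, west, south, east, north, west → south → east.
Column c: alternating steps +4, +8, +4, +8, …, so 6, 10, 18, 22, 30, 34 → 42 → 46.
So the next two rows are white  south  42 and grey  east  46.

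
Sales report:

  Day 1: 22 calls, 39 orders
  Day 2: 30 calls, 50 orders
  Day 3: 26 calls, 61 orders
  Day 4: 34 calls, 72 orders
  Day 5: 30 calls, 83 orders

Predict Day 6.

Calls goes 22, 30, 26, 34, 30 → 38 (alternating steps +8, −4, +8, −4, …).
Orders: +11 each step, so 39, 50, 61, 72, 83 → 94.
So the next row is 38 calls, 94 orders.

38 calls, 94 orders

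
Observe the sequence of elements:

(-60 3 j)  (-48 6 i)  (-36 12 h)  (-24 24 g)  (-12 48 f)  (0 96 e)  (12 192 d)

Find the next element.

First entry — +12 each step: -60, -48, -36, -24, -12, 0, 12 → 24.
Second entry: ×2 each step, so 3, 6, 12, 24, 48, 96, 192 → 384.
For the letter, letters move back 1 place in the alphabet: j, i, h, g, f, e, d → c.
So the next element is (24 384 c).

(24 384 c)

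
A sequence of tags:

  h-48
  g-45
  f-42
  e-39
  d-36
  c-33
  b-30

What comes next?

Letter — letters move back 1 place in the alphabet: h, g, f, e, d, c, b → a.
Second component — −3 each step: 48, 45, 42, 39, 36, 33, 30 → 27.
Combining the parts gives a-27.

a-27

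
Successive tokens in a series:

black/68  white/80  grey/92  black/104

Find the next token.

Shade: repeats black → white → grey; black, white, grey, black → white.
Second component goes 68, 80, 92, 104 → 116 (+12 each step).
So the next token is white/116.

white/116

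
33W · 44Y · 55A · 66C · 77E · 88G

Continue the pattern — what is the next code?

For the first component, +11 each step: 33, 44, 55, 66, 77, 88 → 99.
Letter: letters move forward 2 places in the alphabet, wrapping Z→A, so W, Y, A, C, E, G → I.
So the next code is 99I.

99I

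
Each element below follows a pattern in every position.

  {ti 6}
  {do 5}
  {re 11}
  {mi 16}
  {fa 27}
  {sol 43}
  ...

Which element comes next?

Note: ti, do, re, mi, fa, sol → la (runs through the solfège scale do→ti).
Second value — each term is the sum of the two before it: 6, 5, 11, 16, 27, 43 → 70.
Putting it together: {la 70}.

{la 70}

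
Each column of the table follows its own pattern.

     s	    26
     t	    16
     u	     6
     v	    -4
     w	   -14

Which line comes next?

x  -24

For the letter, letters move forward 1 place in the alphabet: s, t, u, v, w → x.
Second component: −10 each step, so 26, 16, 6, -4, -14 → -24.
So the next line is x  -24.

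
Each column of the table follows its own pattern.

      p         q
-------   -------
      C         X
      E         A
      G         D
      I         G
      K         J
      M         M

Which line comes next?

Column p: C, E, G, I, K, M → O (letters move forward 2 places in the alphabet).
Column q: X, A, D, G, J, M → P (letters move forward 3 places in the alphabet, wrapping Z→A).
Combining the parts gives O  P.

O  P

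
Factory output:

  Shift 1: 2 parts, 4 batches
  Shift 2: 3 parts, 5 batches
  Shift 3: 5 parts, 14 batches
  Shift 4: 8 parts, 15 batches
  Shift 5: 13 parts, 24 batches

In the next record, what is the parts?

21

Parts — each term is the sum of the two before it: 2, 3, 5, 8, 13 → 21.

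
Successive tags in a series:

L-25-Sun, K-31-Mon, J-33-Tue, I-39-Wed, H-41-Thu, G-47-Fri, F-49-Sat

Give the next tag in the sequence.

Letter goes L, K, J, I, H, G, F → E (letters move back 1 place in the alphabet).
Second component: 25, 31, 33, 39, 41, 47, 49 → 55 (alternating steps +6, +2, +6, +2, …).
Day: runs through the weekdays Mon→Sun; Sun, Mon, Tue, Wed, Thu, Fri, Sat → Sun.
Putting it together: E-55-Sun.

E-55-Sun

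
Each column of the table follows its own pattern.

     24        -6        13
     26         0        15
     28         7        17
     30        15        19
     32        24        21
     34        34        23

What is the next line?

First component goes 24, 26, 28, 30, 32, 34 → 36 (+2 each step).
Second component: differences are 6, 7, 8, … (increasing by 1 each time), so -6, 0, 7, 15, 24, 34 → 45.
Third component: 13, 15, 17, 19, 21, 23 → 25 (always 11 less than the first component).
Putting it together: 36  45  25.

36  45  25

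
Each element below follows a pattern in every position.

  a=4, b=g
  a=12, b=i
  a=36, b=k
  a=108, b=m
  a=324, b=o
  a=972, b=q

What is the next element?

A: ×3 each step; 4, 12, 36, 108, 324, 972 → 2916.
B goes g, i, k, m, o, q → s (letters move forward 2 places in the alphabet).
So the next element is a=2916, b=s.

a=2916, b=s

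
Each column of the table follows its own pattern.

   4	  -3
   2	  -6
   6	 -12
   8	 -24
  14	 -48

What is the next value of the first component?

22

First component: 4, 2, 6, 8, 14 → 22 (each term is the sum of the two before it).
Second component goes -3, -6, -12, -24, -48 → -96 (×2 each step).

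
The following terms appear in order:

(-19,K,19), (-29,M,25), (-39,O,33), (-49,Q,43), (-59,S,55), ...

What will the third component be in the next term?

Third component: differences are 6, 8, 10, … (increasing by 2 each time), so 19, 25, 33, 43, 55 → 69.

69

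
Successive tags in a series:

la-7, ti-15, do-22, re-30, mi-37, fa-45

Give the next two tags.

sol-52 then la-60

Note goes la, ti, do, re, mi, fa → sol → la (runs through the solfège scale do→ti).
Second component: 7, 15, 22, 30, 37, 45 → 52 → 60 (alternating steps +8, +7, +8, +7, …).
Putting the parts together: sol-52 and then la-60.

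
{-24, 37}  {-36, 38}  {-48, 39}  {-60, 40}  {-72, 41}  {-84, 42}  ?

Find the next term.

First part: −12 each step; -24, -36, -48, -60, -72, -84 → -96.
Second part goes 37, 38, 39, 40, 41, 42 → 43 (+1 each step).
Combining the parts gives {-96, 43}.

{-96, 43}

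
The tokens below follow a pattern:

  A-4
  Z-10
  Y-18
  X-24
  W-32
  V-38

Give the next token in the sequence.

Letter: A, Z, Y, X, W, V → U (letters move back 1 place in the alphabet, wrapping A→Z).
Second component: alternating steps +6, +8, +6, +8, …; 4, 10, 18, 24, 32, 38 → 46.
So the next token is U-46.

U-46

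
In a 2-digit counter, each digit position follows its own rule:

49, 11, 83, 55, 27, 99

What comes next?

First digit: 4, 1, 8, 5, 2, 9 → 6 (−3 each step, mod 10).
Second digit: +2 each step, mod 10; 9, 1, 3, 5, 7, 9 → 1.
Combining the parts gives 61.

61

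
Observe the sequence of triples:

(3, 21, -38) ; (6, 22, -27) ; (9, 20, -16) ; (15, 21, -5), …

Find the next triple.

(24, 19, 6)

First part: each term is the sum of the two before it, so 3, 6, 9, 15 → 24.
Second part — alternating steps +1, −2, +1, −2, …: 21, 22, 20, 21 → 19.
Third part goes -38, -27, -16, -5 → 6 (+11 each step).
So the next triple is (24, 19, 6).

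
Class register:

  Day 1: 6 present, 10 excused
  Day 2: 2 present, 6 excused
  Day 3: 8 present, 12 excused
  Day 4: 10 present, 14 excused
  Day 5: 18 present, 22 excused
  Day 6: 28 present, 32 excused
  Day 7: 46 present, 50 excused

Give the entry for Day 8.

74 present, 78 excused

Present — each term is the sum of the two before it: 6, 2, 8, 10, 18, 28, 46 → 74.
Excused — always 4 more than the present: 10, 6, 12, 14, 22, 32, 50 → 78.
Putting it together: 74 present, 78 excused.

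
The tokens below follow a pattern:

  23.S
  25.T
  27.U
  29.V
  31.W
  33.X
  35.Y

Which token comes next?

37.Z

First component: +2 each step, so 23, 25, 27, 29, 31, 33, 35 → 37.
Letter: letters move forward 1 place in the alphabet; S, T, U, V, W, X, Y → Z.
So the next token is 37.Z.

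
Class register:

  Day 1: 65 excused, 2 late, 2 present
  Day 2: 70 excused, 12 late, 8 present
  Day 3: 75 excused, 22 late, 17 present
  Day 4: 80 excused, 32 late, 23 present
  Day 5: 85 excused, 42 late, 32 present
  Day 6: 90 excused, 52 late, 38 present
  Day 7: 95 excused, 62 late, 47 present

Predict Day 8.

100 excused, 72 late, 53 present

Excused goes 65, 70, 75, 80, 85, 90, 95 → 100 (+5 each step).
Late: +10 each step; 2, 12, 22, 32, 42, 52, 62 → 72.
Present: alternating steps +6, +9, +6, +9, …; 2, 8, 17, 23, 32, 38, 47 → 53.
Combining the parts gives 100 excused, 72 late, 53 present.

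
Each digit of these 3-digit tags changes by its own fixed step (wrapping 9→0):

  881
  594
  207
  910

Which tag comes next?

First digit goes 8, 5, 2, 9 → 6 (−3 each step, mod 10).
Second digit: +1 each step, mod 10; 8, 9, 0, 1 → 2.
Third digit: 1, 4, 7, 0 → 3 (+3 each step, mod 10).
Putting it together: 623.

623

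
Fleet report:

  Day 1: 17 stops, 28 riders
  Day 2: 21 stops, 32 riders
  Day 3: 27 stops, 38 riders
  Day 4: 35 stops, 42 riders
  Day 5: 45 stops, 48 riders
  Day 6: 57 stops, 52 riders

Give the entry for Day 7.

71 stops, 58 riders

Stops goes 17, 21, 27, 35, 45, 57 → 71 (differences are 4, 6, 8, … (increasing by 2 each time)).
Riders: 28, 32, 38, 42, 48, 52 → 58 (alternating steps +4, +6, +4, +6, …).
Putting it together: 71 stops, 58 riders.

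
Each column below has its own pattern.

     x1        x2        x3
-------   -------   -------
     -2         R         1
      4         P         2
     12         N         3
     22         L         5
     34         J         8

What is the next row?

48  H  13

Column x1 — differences are 6, 8, 10, … (increasing by 2 each time): -2, 4, 12, 22, 34 → 48.
Column x2: letters move back 2 places in the alphabet; R, P, N, L, J → H.
Column x3: 1, 2, 3, 5, 8 → 13 (each term is the sum of the two before it).
So the next row is 48  H  13.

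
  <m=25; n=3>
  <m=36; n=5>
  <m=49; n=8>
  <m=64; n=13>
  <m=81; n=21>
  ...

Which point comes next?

<m=100; n=34>

M — perfect squares: 5², 6², 7², …: 25, 36, 49, 64, 81 → 100.
N: 3, 5, 8, 13, 21 → 34 (each term is the sum of the two before it).
So the next point is <m=100; n=34>.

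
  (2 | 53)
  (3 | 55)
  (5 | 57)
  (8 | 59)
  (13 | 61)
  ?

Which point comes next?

First component — each term is the sum of the two before it: 2, 3, 5, 8, 13 → 21.
Second component goes 53, 55, 57, 59, 61 → 63 (+2 each step).
So the next point is (21 | 63).

(21 | 63)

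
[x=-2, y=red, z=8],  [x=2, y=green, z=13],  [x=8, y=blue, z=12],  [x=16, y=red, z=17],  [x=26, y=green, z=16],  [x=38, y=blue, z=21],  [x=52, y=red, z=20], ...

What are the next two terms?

X goes -2, 2, 8, 16, 26, 38, 52 → 68 → 86 (differences are 4, 6, 8, … (increasing by 2 each time)).
Y goes red, green, blue, red, green, blue, red → green → blue (repeats red → green → blue).
For the z, alternating steps +5, −1, +5, −1, …: 8, 13, 12, 17, 16, 21, 20 → 25 → 24.
Putting the parts together: [x=68, y=green, z=25] and then [x=86, y=blue, z=24].

[x=68, y=green, z=25], [x=86, y=blue, z=24]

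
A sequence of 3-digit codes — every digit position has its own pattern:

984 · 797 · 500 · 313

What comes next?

First digit goes 9, 7, 5, 3 → 1 (−2 each step, mod 10).
Second digit — +1 each step, mod 10: 8, 9, 0, 1 → 2.
Third digit: +3 each step, mod 10, so 4, 7, 0, 3 → 6.
Combining the parts gives 126.

126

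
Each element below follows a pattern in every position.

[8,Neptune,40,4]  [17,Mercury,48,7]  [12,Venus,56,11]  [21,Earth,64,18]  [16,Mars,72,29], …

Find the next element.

[25,Jupiter,80,47]

For the first component, alternating steps +9, −5, +9, −5, …: 8, 17, 12, 21, 16 → 25.
Planet: runs through the planets Mercury→Neptune; Neptune, Mercury, Venus, Earth, Mars → Jupiter.
Third component: +8 each step; 40, 48, 56, 64, 72 → 80.
Fourth component: each term is the sum of the two before it; 4, 7, 11, 18, 29 → 47.
Combining the parts gives [25,Jupiter,80,47].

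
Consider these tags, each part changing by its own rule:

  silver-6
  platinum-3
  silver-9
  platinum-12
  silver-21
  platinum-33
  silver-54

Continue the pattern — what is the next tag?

For the metal, alternates silver ↔ platinum: silver, platinum, silver, platinum, silver, platinum, silver → platinum.
Second component goes 6, 3, 9, 12, 21, 33, 54 → 87 (each term is the sum of the two before it).
So the next tag is platinum-87.

platinum-87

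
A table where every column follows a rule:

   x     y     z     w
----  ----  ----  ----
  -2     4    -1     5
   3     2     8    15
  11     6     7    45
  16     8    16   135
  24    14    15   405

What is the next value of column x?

29

Column x: alternating steps +5, +8, +5, +8, …, so -2, 3, 11, 16, 24 → 29.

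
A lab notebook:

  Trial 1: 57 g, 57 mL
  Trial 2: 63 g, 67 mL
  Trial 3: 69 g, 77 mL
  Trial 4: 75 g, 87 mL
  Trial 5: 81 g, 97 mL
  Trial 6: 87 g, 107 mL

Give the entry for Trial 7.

G: +6 each step; 57, 63, 69, 75, 81, 87 → 93.
ML — +10 each step: 57, 67, 77, 87, 97, 107 → 117.
Putting it together: 93 g, 117 mL.

93 g, 117 mL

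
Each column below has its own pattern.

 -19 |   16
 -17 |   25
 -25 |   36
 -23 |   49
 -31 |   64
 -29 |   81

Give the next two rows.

First component: alternating steps +2, −8, +2, −8, …, so -19, -17, -25, -23, -31, -29 → -37 → -35.
Second component: perfect squares: 4², 5², 6², …; 16, 25, 36, 49, 64, 81 → 100 → 121.
Putting the parts together: -37  100 and then -35  121.

-37  100; -35  121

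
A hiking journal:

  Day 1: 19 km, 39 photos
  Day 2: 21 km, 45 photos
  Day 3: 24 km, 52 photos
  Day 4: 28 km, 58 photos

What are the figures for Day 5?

Km — differences are 2, 3, 4, … (increasing by 1 each time): 19, 21, 24, 28 → 33.
Photos: alternating steps +6, +7, +6, +7, …; 39, 45, 52, 58 → 65.
So the next record is 33 km, 65 photos.

33 km, 65 photos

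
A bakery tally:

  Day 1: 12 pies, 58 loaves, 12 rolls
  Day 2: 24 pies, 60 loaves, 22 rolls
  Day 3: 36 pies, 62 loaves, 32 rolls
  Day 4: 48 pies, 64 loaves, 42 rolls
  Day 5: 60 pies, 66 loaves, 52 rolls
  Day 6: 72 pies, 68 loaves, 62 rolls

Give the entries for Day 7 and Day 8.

Pies: +12 each step, so 12, 24, 36, 48, 60, 72 → 84 → 96.
Loaves: 58, 60, 62, 64, 66, 68 → 70 → 72 (+2 each step).
For the rolls, +10 each step: 12, 22, 32, 42, 52, 62 → 72 → 82.
So the next two rows are 84 pies, 70 loaves, 72 rolls and 96 pies, 72 loaves, 82 rolls.

84 pies, 70 loaves, 72 rolls; 96 pies, 72 loaves, 82 rolls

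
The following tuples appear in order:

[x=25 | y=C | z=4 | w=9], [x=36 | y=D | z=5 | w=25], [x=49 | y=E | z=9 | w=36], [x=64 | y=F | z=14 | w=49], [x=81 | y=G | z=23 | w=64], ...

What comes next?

[x=100 | y=H | z=37 | w=81]

For the x, perfect squares: 5², 6², 7², …: 25, 36, 49, 64, 81 → 100.
Y — letters move forward 1 place in the alphabet: C, D, E, F, G → H.
Z: each term is the sum of the two before it, so 4, 5, 9, 14, 23 → 37.
W — always the previous value of the x: 9, 25, 36, 49, 64 → 81.
Putting it together: [x=100 | y=H | z=37 | w=81].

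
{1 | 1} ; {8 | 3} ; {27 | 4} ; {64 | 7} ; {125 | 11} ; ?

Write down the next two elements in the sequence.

First value — perfect cubes: 1³, 2³, 3³, …: 1, 8, 27, 64, 125 → 216 → 343.
Second value — each term is the sum of the two before it: 1, 3, 4, 7, 11 → 18 → 29.
Putting the parts together: {216 | 18} and then {343 | 29}.

{216 | 18}, {343 | 29}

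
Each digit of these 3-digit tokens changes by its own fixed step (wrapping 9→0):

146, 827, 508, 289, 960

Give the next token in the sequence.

641

First digit — −3 each step, mod 10: 1, 8, 5, 2, 9 → 6.
Second digit: 4, 2, 0, 8, 6 → 4 (−2 each step, mod 10).
Third digit — +1 each step, mod 10: 6, 7, 8, 9, 0 → 1.
Putting it together: 641.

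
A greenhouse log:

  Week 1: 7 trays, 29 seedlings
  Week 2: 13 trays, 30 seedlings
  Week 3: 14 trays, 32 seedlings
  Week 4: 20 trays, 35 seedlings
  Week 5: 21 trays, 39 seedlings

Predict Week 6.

Trays: alternating steps +6, +1, +6, +1, …; 7, 13, 14, 20, 21 → 27.
Seedlings: 29, 30, 32, 35, 39 → 44 (differences are 1, 2, 3, … (increasing by 1 each time)).
Combining the parts gives 27 trays, 44 seedlings.

27 trays, 44 seedlings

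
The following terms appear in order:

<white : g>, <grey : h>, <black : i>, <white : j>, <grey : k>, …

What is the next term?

Shade: repeats white → grey → black, so white, grey, black, white, grey → black.
Letter: letters move forward 1 place in the alphabet, so g, h, i, j, k → l.
So the next term is <black : l>.

<black : l>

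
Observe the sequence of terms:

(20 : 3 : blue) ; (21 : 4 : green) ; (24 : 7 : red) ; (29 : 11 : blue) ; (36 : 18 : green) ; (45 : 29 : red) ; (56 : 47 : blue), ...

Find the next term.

For the first component, differences are 1, 3, 5, … (increasing by 2 each time): 20, 21, 24, 29, 36, 45, 56 → 69.
Second component — each term is the sum of the two before it: 3, 4, 7, 11, 18, 29, 47 → 76.
Colour: repeats blue → green → red; blue, green, red, blue, green, red, blue → green.
Combining the parts gives (69 : 76 : green).

(69 : 76 : green)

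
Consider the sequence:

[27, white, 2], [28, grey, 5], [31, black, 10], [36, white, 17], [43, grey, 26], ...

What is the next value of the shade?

black

First component: 27, 28, 31, 36, 43 → 52 (differences are 1, 3, 5, … (increasing by 2 each time)).
Shade: repeats white → grey → black; white, grey, black, white, grey → black.
Third component: differences are 3, 5, 7, … (increasing by 2 each time); 2, 5, 10, 17, 26 → 37.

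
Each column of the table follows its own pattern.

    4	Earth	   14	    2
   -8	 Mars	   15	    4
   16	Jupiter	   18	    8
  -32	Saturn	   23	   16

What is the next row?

First component: 4, -8, 16, -32 → 64 (×(-2) each step).
Planet goes Earth, Mars, Jupiter, Saturn → Uranus (runs through the planets Mercury→Neptune).
For the third component, differences are 1, 3, 5, … (increasing by 2 each time): 14, 15, 18, 23 → 30.
Fourth component — ×2 each step: 2, 4, 8, 16 → 32.
Putting it together: 64  Uranus  30  32.

64  Uranus  30  32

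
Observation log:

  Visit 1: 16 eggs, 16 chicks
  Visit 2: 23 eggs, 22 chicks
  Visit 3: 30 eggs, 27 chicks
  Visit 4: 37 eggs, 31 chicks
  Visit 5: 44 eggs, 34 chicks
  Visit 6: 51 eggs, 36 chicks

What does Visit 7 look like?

Eggs: +7 each step, so 16, 23, 30, 37, 44, 51 → 58.
Chicks: differences are 6, 5, 4, … (decreasing by 1 each time), so 16, 22, 27, 31, 34, 36 → 37.
Combining the parts gives 58 eggs, 37 chicks.

58 eggs, 37 chicks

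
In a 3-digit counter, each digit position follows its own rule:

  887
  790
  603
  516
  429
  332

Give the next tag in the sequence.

For the first digit, −1 each step, mod 10: 8, 7, 6, 5, 4, 3 → 2.
Second digit — +1 each step, mod 10: 8, 9, 0, 1, 2, 3 → 4.
Third digit: +3 each step, mod 10, so 7, 0, 3, 6, 9, 2 → 5.
Combining the parts gives 245.

245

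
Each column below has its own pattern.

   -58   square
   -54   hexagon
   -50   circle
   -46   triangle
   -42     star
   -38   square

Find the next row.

-34  hexagon

First component: +4 each step; -58, -54, -50, -46, -42, -38 → -34.
Shape goes square, hexagon, circle, triangle, star, square → hexagon (repeats square → hexagon → circle → triangle → star).
Putting it together: -34  hexagon.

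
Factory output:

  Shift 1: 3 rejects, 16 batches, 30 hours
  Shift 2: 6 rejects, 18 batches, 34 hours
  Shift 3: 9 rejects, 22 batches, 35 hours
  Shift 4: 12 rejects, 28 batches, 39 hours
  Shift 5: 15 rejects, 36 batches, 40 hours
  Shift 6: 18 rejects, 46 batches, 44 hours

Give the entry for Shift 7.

Rejects goes 3, 6, 9, 12, 15, 18 → 21 (+3 each step).
Batches: differences are 2, 4, 6, … (increasing by 2 each time); 16, 18, 22, 28, 36, 46 → 58.
For the hours, alternating steps +4, +1, +4, +1, …: 30, 34, 35, 39, 40, 44 → 45.
So the next row is 21 rejects, 58 batches, 45 hours.

21 rejects, 58 batches, 45 hours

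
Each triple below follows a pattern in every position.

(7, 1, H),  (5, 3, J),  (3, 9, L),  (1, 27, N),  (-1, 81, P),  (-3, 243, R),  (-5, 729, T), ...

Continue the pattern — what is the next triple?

(-7, 2187, V)

For the first value, −2 each step: 7, 5, 3, 1, -1, -3, -5 → -7.
Second value goes 1, 3, 9, 27, 81, 243, 729 → 2187 (×3 each step).
Letter: letters move forward 2 places in the alphabet, so H, J, L, N, P, R, T → V.
Combining the parts gives (-7, 2187, V).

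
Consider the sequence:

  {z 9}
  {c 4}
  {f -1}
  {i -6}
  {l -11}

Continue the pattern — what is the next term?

Letter: letters move forward 3 places in the alphabet, wrapping Z→A, so z, c, f, i, l → o.
Second coordinate goes 9, 4, -1, -6, -11 → -16 (−5 each step).
Putting it together: {o -16}.

{o -16}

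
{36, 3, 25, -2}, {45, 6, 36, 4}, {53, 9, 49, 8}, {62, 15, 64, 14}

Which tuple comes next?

{70, 24, 81, 18}

For the first part, alternating steps +9, +8, +9, +8, …: 36, 45, 53, 62 → 70.
Second part: 3, 6, 9, 15 → 24 (each term is the sum of the two before it).
For the third part, perfect squares: 5², 6², 7², …: 25, 36, 49, 64 → 81.
Fourth part: alternating steps +6, +4, +6, +4, …, so -2, 4, 8, 14 → 18.
So the next tuple is {70, 24, 81, 18}.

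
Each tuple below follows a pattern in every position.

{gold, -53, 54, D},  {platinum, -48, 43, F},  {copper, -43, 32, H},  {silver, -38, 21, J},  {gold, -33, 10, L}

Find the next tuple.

{platinum, -28, -1, N}

For the metal, repeats gold → platinum → copper → silver: gold, platinum, copper, silver, gold → platinum.
Second part: +5 each step; -53, -48, -43, -38, -33 → -28.
Third part: −11 each step, so 54, 43, 32, 21, 10 → -1.
Letter: D, F, H, J, L → N (letters move forward 2 places in the alphabet).
Combining the parts gives {platinum, -28, -1, N}.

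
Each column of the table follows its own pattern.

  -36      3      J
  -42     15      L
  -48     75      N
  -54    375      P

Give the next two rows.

-60  1875  R; -66  9375  T

First component goes -36, -42, -48, -54 → -60 → -66 (−6 each step).
Second component: 3, 15, 75, 375 → 1875 → 9375 (×5 each step).
Letter: letters move forward 2 places in the alphabet, so J, L, N, P → R → T.
So the next two rows are -60  1875  R and -66  9375  T.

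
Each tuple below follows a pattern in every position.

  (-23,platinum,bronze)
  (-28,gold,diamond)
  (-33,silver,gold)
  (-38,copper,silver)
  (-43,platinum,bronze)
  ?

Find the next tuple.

(-48,gold,diamond)

For the first coordinate, −5 each step: -23, -28, -33, -38, -43 → -48.
Metal — repeats platinum → gold → silver → copper: platinum, gold, silver, copper, platinum → gold.
For the rank, repeats bronze → diamond → gold → silver: bronze, diamond, gold, silver, bronze → diamond.
So the next tuple is (-48,gold,diamond).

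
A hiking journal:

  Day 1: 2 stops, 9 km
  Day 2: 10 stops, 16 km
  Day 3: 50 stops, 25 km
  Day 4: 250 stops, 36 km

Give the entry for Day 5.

For the stops, ×5 each step: 2, 10, 50, 250 → 1250.
Km — perfect squares: 3², 4², 5², …: 9, 16, 25, 36 → 49.
Combining the parts gives 1250 stops, 49 km.

1250 stops, 49 km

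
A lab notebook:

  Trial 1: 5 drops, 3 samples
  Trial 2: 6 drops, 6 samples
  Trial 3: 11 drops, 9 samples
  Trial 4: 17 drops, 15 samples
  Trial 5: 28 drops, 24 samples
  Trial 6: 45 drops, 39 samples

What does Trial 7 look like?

73 drops, 63 samples

For the drops, each term is the sum of the two before it: 5, 6, 11, 17, 28, 45 → 73.
Samples — each term is the sum of the two before it: 3, 6, 9, 15, 24, 39 → 63.
Combining the parts gives 73 drops, 63 samples.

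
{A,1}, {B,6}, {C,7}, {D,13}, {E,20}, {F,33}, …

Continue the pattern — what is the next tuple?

{G,53}

Letter: letters move forward 1 place in the alphabet; A, B, C, D, E, F → G.
Second part: each term is the sum of the two before it, so 1, 6, 7, 13, 20, 33 → 53.
So the next tuple is {G,53}.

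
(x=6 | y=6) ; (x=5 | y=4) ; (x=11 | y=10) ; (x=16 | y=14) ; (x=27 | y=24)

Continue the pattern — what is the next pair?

X goes 6, 5, 11, 16, 27 → 43 (each term is the sum of the two before it).
Y goes 6, 4, 10, 14, 24 → 38 (each term is the sum of the two before it).
Putting it together: (x=43 | y=38).

(x=43 | y=38)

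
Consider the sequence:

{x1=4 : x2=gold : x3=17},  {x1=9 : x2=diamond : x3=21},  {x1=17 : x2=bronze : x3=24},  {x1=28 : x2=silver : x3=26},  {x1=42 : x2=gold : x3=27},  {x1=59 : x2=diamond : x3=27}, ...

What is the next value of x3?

26

X3: differences are 4, 3, 2, … (decreasing by 1 each time), so 17, 21, 24, 26, 27, 27 → 26.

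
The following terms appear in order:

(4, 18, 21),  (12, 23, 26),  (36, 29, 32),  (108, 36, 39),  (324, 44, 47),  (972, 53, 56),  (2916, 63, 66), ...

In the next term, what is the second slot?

74

First slot: ×3 each step, so 4, 12, 36, 108, 324, 972, 2916 → 8748.
Second slot: differences are 5, 6, 7, … (increasing by 1 each time), so 18, 23, 29, 36, 44, 53, 63 → 74.
Third slot — always 3 more than the second slot: 21, 26, 32, 39, 47, 56, 66 → 77.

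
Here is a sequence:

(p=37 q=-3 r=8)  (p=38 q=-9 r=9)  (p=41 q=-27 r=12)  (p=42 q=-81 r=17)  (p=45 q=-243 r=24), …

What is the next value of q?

-729

Q goes -3, -9, -27, -81, -243 → -729 (×3 each step).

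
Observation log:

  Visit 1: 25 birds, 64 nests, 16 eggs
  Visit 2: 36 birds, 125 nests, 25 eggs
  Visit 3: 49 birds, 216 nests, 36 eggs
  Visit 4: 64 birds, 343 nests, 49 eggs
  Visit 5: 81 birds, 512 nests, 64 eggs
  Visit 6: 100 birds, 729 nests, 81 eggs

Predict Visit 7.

121 birds, 1000 nests, 100 eggs

Birds goes 25, 36, 49, 64, 81, 100 → 121 (perfect squares: 5², 6², 7², …).
For the nests, perfect cubes: 4³, 5³, 6³, …: 64, 125, 216, 343, 512, 729 → 1000.
Eggs: perfect squares: 4², 5², 6², …; 16, 25, 36, 49, 64, 81 → 100.
Combining the parts gives 121 birds, 1000 nests, 100 eggs.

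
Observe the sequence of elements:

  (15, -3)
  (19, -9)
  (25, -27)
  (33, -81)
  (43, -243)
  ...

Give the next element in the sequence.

First coordinate — differences are 4, 6, 8, … (increasing by 2 each time): 15, 19, 25, 33, 43 → 55.
Second coordinate: ×3 each step, so -3, -9, -27, -81, -243 → -729.
Putting it together: (55, -729).

(55, -729)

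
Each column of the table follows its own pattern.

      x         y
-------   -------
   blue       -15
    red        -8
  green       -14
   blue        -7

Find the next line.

red  -13

Column x goes blue, red, green, blue → red (repeats blue → red → green).
Column y: alternating steps +7, −6, +7, −6, …; -15, -8, -14, -7 → -13.
Putting it together: red  -13.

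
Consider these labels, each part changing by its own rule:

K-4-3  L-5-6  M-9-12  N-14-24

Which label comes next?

O-23-48

Letter goes K, L, M, N → O (letters move forward 1 place in the alphabet).
Second component: each term is the sum of the two before it, so 4, 5, 9, 14 → 23.
For the third component, ×2 each step: 3, 6, 12, 24 → 48.
Combining the parts gives O-23-48.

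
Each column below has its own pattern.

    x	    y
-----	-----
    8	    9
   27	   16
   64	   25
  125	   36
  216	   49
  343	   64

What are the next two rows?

Column x: perfect cubes: 2³, 3³, 4³, …, so 8, 27, 64, 125, 216, 343 → 512 → 729.
Column y: 9, 16, 25, 36, 49, 64 → 81 → 100 (perfect squares: 3², 4², 5², …).
So the next two rows are 512  81 and 729  100.

512  81; 729  100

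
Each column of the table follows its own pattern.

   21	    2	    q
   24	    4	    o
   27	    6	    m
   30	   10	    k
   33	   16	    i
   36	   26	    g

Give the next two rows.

First component — +3 each step: 21, 24, 27, 30, 33, 36 → 39 → 42.
Second component: each term is the sum of the two before it; 2, 4, 6, 10, 16, 26 → 42 → 68.
For the letter, letters move back 2 places in the alphabet: q, o, m, k, i, g → e → c.
Putting the parts together: 39  42  e and then 42  68  c.

39  42  e; 42  68  c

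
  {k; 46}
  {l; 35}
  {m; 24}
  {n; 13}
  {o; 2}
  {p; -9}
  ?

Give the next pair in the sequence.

{q; -20}

Letter: letters move forward 1 place in the alphabet, so k, l, m, n, o, p → q.
For the second slot, −11 each step: 46, 35, 24, 13, 2, -9 → -20.
Combining the parts gives {q; -20}.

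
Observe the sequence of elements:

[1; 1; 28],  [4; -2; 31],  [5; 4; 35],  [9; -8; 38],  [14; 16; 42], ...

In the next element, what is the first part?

For the first part, each term is the sum of the two before it: 1, 4, 5, 9, 14 → 23.

23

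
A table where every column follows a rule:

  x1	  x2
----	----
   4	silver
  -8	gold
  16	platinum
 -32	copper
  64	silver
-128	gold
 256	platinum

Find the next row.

Column x1: 4, -8, 16, -32, 64, -128, 256 → -512 (×(-2) each step).
Column x2 goes silver, gold, platinum, copper, silver, gold, platinum → copper (repeats silver → gold → platinum → copper).
Combining the parts gives -512  copper.

-512  copper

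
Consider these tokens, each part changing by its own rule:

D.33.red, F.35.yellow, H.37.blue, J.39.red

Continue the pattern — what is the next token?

Letter — letters move forward 2 places in the alphabet: D, F, H, J → L.
For the second component, +2 each step: 33, 35, 37, 39 → 41.
For the colour, repeats red → yellow → blue: red, yellow, blue, red → yellow.
So the next token is L.41.yellow.

L.41.yellow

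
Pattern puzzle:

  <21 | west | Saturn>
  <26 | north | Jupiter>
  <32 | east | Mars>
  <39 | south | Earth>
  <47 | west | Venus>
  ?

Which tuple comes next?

<56 | north | Mercury>

First component: differences are 5, 6, 7, … (increasing by 1 each time), so 21, 26, 32, 39, 47 → 56.
Direction: repeats west → north → east → south, so west, north, east, south, west → north.
Planet: Saturn, Jupiter, Mars, Earth, Venus → Mercury (runs backward through the planets Mercury→Neptune).
So the next tuple is <56 | north | Mercury>.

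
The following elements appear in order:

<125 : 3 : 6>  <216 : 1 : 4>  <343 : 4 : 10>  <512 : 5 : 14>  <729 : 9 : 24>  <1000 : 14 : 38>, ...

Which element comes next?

For the first slot, perfect cubes: 5³, 6³, 7³, …: 125, 216, 343, 512, 729, 1000 → 1331.
Second slot — each term is the sum of the two before it: 3, 1, 4, 5, 9, 14 → 23.
Third slot — each term is the sum of the two before it: 6, 4, 10, 14, 24, 38 → 62.
So the next element is <1331 : 23 : 62>.

<1331 : 23 : 62>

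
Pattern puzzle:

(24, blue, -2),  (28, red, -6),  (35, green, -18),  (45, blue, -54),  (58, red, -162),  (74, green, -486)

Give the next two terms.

First part: differences are 4, 7, 10, … (increasing by 3 each time), so 24, 28, 35, 45, 58, 74 → 93 → 115.
Colour — repeats blue → red → green: blue, red, green, blue, red, green → blue → red.
Third part: ×3 each step, so -2, -6, -18, -54, -162, -486 → -1458 → -4374.
Putting the parts together: (93, blue, -1458) and then (115, red, -4374).

(93, blue, -1458), (115, red, -4374)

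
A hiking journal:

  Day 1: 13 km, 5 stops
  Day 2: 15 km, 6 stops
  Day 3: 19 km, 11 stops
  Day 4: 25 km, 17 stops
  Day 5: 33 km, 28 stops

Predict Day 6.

Km — differences are 2, 4, 6, … (increasing by 2 each time): 13, 15, 19, 25, 33 → 43.
For the stops, each term is the sum of the two before it: 5, 6, 11, 17, 28 → 45.
Putting it together: 43 km, 45 stops.

43 km, 45 stops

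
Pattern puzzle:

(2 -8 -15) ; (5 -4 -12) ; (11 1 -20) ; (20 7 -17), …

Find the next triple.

(32 14 -25)

First value: differences are 3, 6, 9, … (increasing by 3 each time); 2, 5, 11, 20 → 32.
Second value goes -8, -4, 1, 7 → 14 (differences are 4, 5, 6, … (increasing by 1 each time)).
For the third value, alternating steps +3, −8, +3, −8, …: -15, -12, -20, -17 → -25.
Combining the parts gives (32 14 -25).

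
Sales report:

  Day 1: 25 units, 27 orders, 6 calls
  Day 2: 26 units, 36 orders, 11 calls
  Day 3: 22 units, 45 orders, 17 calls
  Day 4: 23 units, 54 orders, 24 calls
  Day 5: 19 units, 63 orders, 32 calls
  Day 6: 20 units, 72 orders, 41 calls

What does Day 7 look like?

16 units, 81 orders, 51 calls

Units goes 25, 26, 22, 23, 19, 20 → 16 (alternating steps +1, −4, +1, −4, …).
For the orders, +9 each step: 27, 36, 45, 54, 63, 72 → 81.
Calls: differences are 5, 6, 7, … (increasing by 1 each time), so 6, 11, 17, 24, 32, 41 → 51.
So the next line is 16 units, 81 orders, 51 calls.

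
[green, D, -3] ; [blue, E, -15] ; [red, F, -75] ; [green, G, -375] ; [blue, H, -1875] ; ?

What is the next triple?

[red, I, -9375]

Colour: repeats green → blue → red; green, blue, red, green, blue → red.
Letter: D, E, F, G, H → I (letters move forward 1 place in the alphabet).
Third slot: ×5 each step, so -3, -15, -75, -375, -1875 → -9375.
Combining the parts gives [red, I, -9375].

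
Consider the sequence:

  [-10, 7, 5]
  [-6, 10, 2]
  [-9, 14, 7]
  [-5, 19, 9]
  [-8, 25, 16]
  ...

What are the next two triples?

First coordinate: alternating steps +4, −3, +4, −3, …; -10, -6, -9, -5, -8 → -4 → -7.
Second coordinate: differences are 3, 4, 5, … (increasing by 1 each time), so 7, 10, 14, 19, 25 → 32 → 40.
Third coordinate goes 5, 2, 7, 9, 16 → 25 → 41 (each term is the sum of the two before it).
So the next two triples are [-4, 32, 25] and [-7, 40, 41].

[-4, 32, 25], [-7, 40, 41]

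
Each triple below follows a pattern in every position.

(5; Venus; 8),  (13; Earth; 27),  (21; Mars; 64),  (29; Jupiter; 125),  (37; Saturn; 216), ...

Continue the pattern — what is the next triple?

(45; Uranus; 343)

First part goes 5, 13, 21, 29, 37 → 45 (+8 each step).
Planet: runs through the planets Mercury→Neptune, so Venus, Earth, Mars, Jupiter, Saturn → Uranus.
For the third part, perfect cubes: 2³, 3³, 4³, …: 8, 27, 64, 125, 216 → 343.
Combining the parts gives (45; Uranus; 343).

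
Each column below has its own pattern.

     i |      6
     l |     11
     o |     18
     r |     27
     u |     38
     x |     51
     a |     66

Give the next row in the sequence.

Letter: i, l, o, r, u, x, a → d (letters move forward 3 places in the alphabet, wrapping Z→A).
Second component: 6, 11, 18, 27, 38, 51, 66 → 83 (differences are 5, 7, 9, … (increasing by 2 each time)).
So the next row is d  83.

d  83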